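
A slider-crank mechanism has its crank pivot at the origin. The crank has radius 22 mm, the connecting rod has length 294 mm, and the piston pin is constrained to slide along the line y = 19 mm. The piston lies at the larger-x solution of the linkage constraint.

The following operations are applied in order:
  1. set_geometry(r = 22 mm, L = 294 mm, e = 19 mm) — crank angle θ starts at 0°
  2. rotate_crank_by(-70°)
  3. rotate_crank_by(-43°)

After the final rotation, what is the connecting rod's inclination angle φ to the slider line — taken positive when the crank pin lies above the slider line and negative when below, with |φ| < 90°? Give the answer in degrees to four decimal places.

set_geometry: r = 22 mm, L = 294 mm, e = 19 mm; θ ← 0°
rotate_crank_by(-70°): θ ← 0° -70° = -70°
rotate_crank_by(-43°): θ ← -70° -43° = -113°
crank pin P = (r cos θ, r sin θ) = (-8.596085, -20.251107)
h = r sin θ − e = -20.251107 − 19 = -39.251107
sin φ = h / L = -39.251107 / 294 = -0.13350717
φ = arcsin(-0.13350717) = -7.672305°

-7.6723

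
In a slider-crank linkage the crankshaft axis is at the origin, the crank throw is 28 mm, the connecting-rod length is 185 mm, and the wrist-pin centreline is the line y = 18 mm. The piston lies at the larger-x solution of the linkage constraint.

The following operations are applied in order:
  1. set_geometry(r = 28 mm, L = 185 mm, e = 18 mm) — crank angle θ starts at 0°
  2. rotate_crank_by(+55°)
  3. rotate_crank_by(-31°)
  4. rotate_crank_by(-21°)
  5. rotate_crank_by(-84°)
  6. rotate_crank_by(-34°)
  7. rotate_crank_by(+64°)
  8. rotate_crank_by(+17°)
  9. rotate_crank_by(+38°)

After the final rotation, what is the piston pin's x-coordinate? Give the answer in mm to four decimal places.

set_geometry: r = 28 mm, L = 185 mm, e = 18 mm; θ ← 0°
rotate_crank_by(+55°): θ ← 0° +55° = 55°
rotate_crank_by(-31°): θ ← 55° -31° = 24°
rotate_crank_by(-21°): θ ← 24° -21° = 3°
rotate_crank_by(-84°): θ ← 3° -84° = -81°
rotate_crank_by(-34°): θ ← -81° -34° = -115°
rotate_crank_by(+64°): θ ← -115° +64° = -51°
rotate_crank_by(+17°): θ ← -51° +17° = -34°
rotate_crank_by(+38°): θ ← -34° +38° = 4°
crank pin P = (r cos θ, r sin θ) = (27.931793, 1.953181)
h = r sin θ − e = 1.953181 − 18 = -16.046819
x = r cos θ + √(L² − h²) = 27.931793 + √(34225.0 − 257.5004) = 27.931793 + 184.302739 = 212.234532

212.2345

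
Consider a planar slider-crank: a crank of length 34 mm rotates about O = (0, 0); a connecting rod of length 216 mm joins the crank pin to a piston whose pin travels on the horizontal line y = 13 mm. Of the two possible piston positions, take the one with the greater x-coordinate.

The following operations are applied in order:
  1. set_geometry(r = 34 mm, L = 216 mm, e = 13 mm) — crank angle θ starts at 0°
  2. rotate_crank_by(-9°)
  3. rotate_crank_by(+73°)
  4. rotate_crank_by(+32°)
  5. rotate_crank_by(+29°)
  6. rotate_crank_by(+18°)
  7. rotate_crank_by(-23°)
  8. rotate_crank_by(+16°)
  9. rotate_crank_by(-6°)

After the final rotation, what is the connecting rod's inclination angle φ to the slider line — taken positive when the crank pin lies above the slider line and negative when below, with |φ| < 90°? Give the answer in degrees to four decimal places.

set_geometry: r = 34 mm, L = 216 mm, e = 13 mm; θ ← 0°
rotate_crank_by(-9°): θ ← 0° -9° = -9°
rotate_crank_by(+73°): θ ← -9° +73° = 64°
rotate_crank_by(+32°): θ ← 64° +32° = 96°
rotate_crank_by(+29°): θ ← 96° +29° = 125°
rotate_crank_by(+18°): θ ← 125° +18° = 143°
rotate_crank_by(-23°): θ ← 143° -23° = 120°
rotate_crank_by(+16°): θ ← 120° +16° = 136°
rotate_crank_by(-6°): θ ← 136° -6° = 130°
crank pin P = (r cos θ, r sin θ) = (-21.854779, 26.045511)
h = r sin θ − e = 26.045511 − 13 = 13.045511
sin φ = h / L = 13.045511 / 216 = 0.06039588
φ = arcsin(0.06039588) = 3.462536°

3.4625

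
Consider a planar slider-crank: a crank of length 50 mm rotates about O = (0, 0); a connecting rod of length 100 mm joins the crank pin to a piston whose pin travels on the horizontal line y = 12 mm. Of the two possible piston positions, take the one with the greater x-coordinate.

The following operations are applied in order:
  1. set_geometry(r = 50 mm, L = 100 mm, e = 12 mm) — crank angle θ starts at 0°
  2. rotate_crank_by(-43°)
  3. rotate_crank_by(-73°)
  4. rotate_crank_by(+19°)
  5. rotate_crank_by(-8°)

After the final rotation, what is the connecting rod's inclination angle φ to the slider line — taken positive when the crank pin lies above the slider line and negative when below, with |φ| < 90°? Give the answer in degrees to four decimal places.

-37.0824

set_geometry: r = 50 mm, L = 100 mm, e = 12 mm; θ ← 0°
rotate_crank_by(-43°): θ ← 0° -43° = -43°
rotate_crank_by(-73°): θ ← -43° -73° = -116°
rotate_crank_by(+19°): θ ← -116° +19° = -97°
rotate_crank_by(-8°): θ ← -97° -8° = -105°
crank pin P = (r cos θ, r sin θ) = (-12.940952, -48.296291)
h = r sin θ − e = -48.296291 − 12 = -60.296291
sin φ = h / L = -60.296291 / 100 = -0.60296291
φ = arcsin(-0.60296291) = -37.082397°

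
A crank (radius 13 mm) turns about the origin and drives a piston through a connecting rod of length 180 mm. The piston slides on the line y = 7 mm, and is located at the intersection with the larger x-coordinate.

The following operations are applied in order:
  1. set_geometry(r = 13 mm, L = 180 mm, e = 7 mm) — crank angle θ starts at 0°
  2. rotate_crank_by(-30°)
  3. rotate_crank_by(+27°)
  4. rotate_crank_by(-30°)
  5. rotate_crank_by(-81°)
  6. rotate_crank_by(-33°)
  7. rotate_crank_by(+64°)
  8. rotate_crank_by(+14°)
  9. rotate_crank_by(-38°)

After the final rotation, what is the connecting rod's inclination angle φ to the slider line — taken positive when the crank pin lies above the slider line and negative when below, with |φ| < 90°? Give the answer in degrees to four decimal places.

-6.1975

set_geometry: r = 13 mm, L = 180 mm, e = 7 mm; θ ← 0°
rotate_crank_by(-30°): θ ← 0° -30° = -30°
rotate_crank_by(+27°): θ ← -30° +27° = -3°
rotate_crank_by(-30°): θ ← -3° -30° = -33°
rotate_crank_by(-81°): θ ← -33° -81° = -114°
rotate_crank_by(-33°): θ ← -114° -33° = -147°
rotate_crank_by(+64°): θ ← -147° +64° = -83°
rotate_crank_by(+14°): θ ← -83° +14° = -69°
rotate_crank_by(-38°): θ ← -69° -38° = -107°
crank pin P = (r cos θ, r sin θ) = (-3.800832, -12.431962)
h = r sin θ − e = -12.431962 − 7 = -19.431962
sin φ = h / L = -19.431962 / 180 = -0.10795534
φ = arcsin(-0.10795534) = -6.197463°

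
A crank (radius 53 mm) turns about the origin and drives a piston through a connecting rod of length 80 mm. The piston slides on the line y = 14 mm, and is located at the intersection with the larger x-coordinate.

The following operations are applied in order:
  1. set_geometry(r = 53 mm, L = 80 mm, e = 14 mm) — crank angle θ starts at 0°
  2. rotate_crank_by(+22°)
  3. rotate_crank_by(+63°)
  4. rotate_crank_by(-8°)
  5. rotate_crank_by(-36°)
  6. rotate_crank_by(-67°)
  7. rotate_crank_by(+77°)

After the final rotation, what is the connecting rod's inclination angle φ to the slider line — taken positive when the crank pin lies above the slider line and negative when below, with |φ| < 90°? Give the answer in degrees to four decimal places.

set_geometry: r = 53 mm, L = 80 mm, e = 14 mm; θ ← 0°
rotate_crank_by(+22°): θ ← 0° +22° = 22°
rotate_crank_by(+63°): θ ← 22° +63° = 85°
rotate_crank_by(-8°): θ ← 85° -8° = 77°
rotate_crank_by(-36°): θ ← 77° -36° = 41°
rotate_crank_by(-67°): θ ← 41° -67° = -26°
rotate_crank_by(+77°): θ ← -26° +77° = 51°
crank pin P = (r cos θ, r sin θ) = (33.353981, 41.188736)
h = r sin θ − e = 41.188736 − 14 = 27.188736
sin φ = h / L = 27.188736 / 80 = 0.33985920
φ = arcsin(0.33985920) = 19.868296°

19.8683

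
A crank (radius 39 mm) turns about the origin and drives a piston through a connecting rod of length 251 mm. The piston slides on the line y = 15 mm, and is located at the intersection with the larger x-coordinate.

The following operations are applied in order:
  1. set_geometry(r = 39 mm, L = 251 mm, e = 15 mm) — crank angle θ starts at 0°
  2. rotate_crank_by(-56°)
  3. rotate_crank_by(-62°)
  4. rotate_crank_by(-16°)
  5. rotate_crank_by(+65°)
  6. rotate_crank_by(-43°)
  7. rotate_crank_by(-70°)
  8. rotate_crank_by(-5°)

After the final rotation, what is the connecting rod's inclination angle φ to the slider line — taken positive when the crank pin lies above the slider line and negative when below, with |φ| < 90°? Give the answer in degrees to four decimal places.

-2.3398

set_geometry: r = 39 mm, L = 251 mm, e = 15 mm; θ ← 0°
rotate_crank_by(-56°): θ ← 0° -56° = -56°
rotate_crank_by(-62°): θ ← -56° -62° = -118°
rotate_crank_by(-16°): θ ← -118° -16° = -134°
rotate_crank_by(+65°): θ ← -134° +65° = -69°
rotate_crank_by(-43°): θ ← -69° -43° = -112°
rotate_crank_by(-70°): θ ← -112° -70° = -182°
rotate_crank_by(-5°): θ ← -182° -5° = -187°
crank pin P = (r cos θ, r sin θ) = (-38.709300, 4.752904)
h = r sin θ − e = 4.752904 − 15 = -10.247096
sin φ = h / L = -10.247096 / 251 = -0.04082508
φ = arcsin(-0.04082508) = -2.339755°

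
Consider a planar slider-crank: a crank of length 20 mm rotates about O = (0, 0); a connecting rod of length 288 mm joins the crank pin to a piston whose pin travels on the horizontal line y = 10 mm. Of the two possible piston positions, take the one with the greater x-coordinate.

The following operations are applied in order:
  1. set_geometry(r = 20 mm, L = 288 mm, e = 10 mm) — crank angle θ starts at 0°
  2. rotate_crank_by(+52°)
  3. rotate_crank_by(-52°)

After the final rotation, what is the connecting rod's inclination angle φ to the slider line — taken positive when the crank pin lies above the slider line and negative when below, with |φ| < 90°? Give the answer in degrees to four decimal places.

set_geometry: r = 20 mm, L = 288 mm, e = 10 mm; θ ← 0°
rotate_crank_by(+52°): θ ← 0° +52° = 52°
rotate_crank_by(-52°): θ ← 52° -52° = 0°
crank pin P = (r cos θ, r sin θ) = (20.000000, 0.000000)
h = r sin θ − e = 0.000000 − 10 = -10.000000
sin φ = h / L = -10.000000 / 288 = -0.03472222
φ = arcsin(-0.03472222) = -1.989837°

-1.9898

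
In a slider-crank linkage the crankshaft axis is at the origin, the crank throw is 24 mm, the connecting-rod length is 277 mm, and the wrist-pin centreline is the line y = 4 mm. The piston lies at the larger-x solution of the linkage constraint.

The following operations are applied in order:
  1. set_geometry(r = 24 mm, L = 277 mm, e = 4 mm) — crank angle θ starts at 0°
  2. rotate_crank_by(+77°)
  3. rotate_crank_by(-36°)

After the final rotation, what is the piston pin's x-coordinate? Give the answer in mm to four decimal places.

294.8639

set_geometry: r = 24 mm, L = 277 mm, e = 4 mm; θ ← 0°
rotate_crank_by(+77°): θ ← 0° +77° = 77°
rotate_crank_by(-36°): θ ← 77° -36° = 41°
crank pin P = (r cos θ, r sin θ) = (18.113030, 15.745417)
h = r sin θ − e = 15.745417 − 4 = 11.745417
x = r cos θ + √(L² − h²) = 18.113030 + √(76729.0 − 137.9548) = 18.113030 + 276.750872 = 294.863902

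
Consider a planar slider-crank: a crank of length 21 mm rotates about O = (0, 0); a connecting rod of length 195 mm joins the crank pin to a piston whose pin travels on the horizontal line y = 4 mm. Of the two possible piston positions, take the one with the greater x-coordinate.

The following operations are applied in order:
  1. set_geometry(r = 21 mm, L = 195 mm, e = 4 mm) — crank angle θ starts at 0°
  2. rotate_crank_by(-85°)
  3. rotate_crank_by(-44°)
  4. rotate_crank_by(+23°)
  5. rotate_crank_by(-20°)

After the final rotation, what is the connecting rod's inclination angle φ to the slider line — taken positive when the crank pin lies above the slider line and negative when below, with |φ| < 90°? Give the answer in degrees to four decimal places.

set_geometry: r = 21 mm, L = 195 mm, e = 4 mm; θ ← 0°
rotate_crank_by(-85°): θ ← 0° -85° = -85°
rotate_crank_by(-44°): θ ← -85° -44° = -129°
rotate_crank_by(+23°): θ ← -129° +23° = -106°
rotate_crank_by(-20°): θ ← -106° -20° = -126°
crank pin P = (r cos θ, r sin θ) = (-12.343490, -16.989357)
h = r sin θ − e = -16.989357 − 4 = -20.989357
sin φ = h / L = -20.989357 / 195 = -0.10763773
φ = arcsin(-0.10763773) = -6.179159°

-6.1792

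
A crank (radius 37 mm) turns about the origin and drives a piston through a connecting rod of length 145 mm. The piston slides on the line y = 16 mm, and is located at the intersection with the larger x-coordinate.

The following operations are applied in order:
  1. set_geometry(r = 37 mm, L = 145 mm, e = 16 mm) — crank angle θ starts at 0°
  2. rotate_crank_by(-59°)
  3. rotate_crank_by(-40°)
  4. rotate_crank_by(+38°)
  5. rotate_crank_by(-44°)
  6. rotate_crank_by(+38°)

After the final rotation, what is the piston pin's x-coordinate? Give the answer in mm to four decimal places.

set_geometry: r = 37 mm, L = 145 mm, e = 16 mm; θ ← 0°
rotate_crank_by(-59°): θ ← 0° -59° = -59°
rotate_crank_by(-40°): θ ← -59° -40° = -99°
rotate_crank_by(+38°): θ ← -99° +38° = -61°
rotate_crank_by(-44°): θ ← -61° -44° = -105°
rotate_crank_by(+38°): θ ← -105° +38° = -67°
crank pin P = (r cos θ, r sin θ) = (14.457052, -34.058680)
h = r sin θ − e = -34.058680 − 16 = -50.058680
x = r cos θ + √(L² − h²) = 14.457052 + √(21025.0 − 2505.8714) = 14.457052 + 136.085005 = 150.542057

150.5421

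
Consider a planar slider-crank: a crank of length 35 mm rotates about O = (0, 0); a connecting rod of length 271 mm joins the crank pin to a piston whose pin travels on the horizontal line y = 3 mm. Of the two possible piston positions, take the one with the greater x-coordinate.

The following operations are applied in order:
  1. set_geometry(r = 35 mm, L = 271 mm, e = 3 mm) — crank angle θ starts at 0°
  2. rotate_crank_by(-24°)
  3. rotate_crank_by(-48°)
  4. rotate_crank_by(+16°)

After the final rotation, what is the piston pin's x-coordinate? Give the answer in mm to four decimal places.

set_geometry: r = 35 mm, L = 271 mm, e = 3 mm; θ ← 0°
rotate_crank_by(-24°): θ ← 0° -24° = -24°
rotate_crank_by(-48°): θ ← -24° -48° = -72°
rotate_crank_by(+16°): θ ← -72° +16° = -56°
crank pin P = (r cos θ, r sin θ) = (19.571752, -29.016315)
h = r sin θ − e = -29.016315 − 3 = -32.016315
x = r cos θ + √(L² − h²) = 19.571752 + √(73441.0 − 1025.0444) = 19.571752 + 269.102129 = 288.673880

288.6739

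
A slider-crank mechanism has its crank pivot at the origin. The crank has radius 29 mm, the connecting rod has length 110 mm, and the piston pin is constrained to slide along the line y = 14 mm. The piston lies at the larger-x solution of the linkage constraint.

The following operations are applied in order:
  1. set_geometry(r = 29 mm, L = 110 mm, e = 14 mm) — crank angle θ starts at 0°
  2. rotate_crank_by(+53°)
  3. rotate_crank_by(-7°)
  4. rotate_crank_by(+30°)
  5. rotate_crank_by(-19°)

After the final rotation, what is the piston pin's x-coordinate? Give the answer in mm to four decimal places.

set_geometry: r = 29 mm, L = 110 mm, e = 14 mm; θ ← 0°
rotate_crank_by(+53°): θ ← 0° +53° = 53°
rotate_crank_by(-7°): θ ← 53° -7° = 46°
rotate_crank_by(+30°): θ ← 46° +30° = 76°
rotate_crank_by(-19°): θ ← 76° -19° = 57°
crank pin P = (r cos θ, r sin θ) = (15.794532, 24.321446)
h = r sin θ − e = 24.321446 − 14 = 10.321446
x = r cos θ + √(L² − h²) = 15.794532 + √(12100.0 − 106.5323) = 15.794532 + 109.514692 = 125.309224

125.3092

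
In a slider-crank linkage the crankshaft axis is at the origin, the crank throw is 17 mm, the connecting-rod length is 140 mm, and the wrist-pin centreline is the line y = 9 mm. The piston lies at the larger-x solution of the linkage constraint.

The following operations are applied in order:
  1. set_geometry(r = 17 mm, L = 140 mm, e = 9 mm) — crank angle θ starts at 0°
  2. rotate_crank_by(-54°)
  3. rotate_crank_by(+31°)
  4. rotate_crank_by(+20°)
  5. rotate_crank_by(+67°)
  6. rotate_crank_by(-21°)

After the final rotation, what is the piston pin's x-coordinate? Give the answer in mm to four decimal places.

set_geometry: r = 17 mm, L = 140 mm, e = 9 mm; θ ← 0°
rotate_crank_by(-54°): θ ← 0° -54° = -54°
rotate_crank_by(+31°): θ ← -54° +31° = -23°
rotate_crank_by(+20°): θ ← -23° +20° = -3°
rotate_crank_by(+67°): θ ← -3° +67° = 64°
rotate_crank_by(-21°): θ ← 64° -21° = 43°
crank pin P = (r cos θ, r sin θ) = (12.433013, 11.593972)
h = r sin θ − e = 11.593972 − 9 = 2.593972
x = r cos θ + √(L² − h²) = 12.433013 + √(19600.0 − 6.7287) = 12.433013 + 139.975967 = 152.408980

152.4090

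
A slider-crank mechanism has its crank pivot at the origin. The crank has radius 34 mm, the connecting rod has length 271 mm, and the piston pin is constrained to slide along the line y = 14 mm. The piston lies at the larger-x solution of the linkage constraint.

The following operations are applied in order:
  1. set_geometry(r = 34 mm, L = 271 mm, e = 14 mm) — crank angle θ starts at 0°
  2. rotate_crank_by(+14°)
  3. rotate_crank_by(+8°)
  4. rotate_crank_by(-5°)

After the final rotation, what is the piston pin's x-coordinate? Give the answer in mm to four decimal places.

set_geometry: r = 34 mm, L = 271 mm, e = 14 mm; θ ← 0°
rotate_crank_by(+14°): θ ← 0° +14° = 14°
rotate_crank_by(+8°): θ ← 14° +8° = 22°
rotate_crank_by(-5°): θ ← 22° -5° = 17°
crank pin P = (r cos θ, r sin θ) = (32.514362, 9.940638)
h = r sin θ − e = 9.940638 − 14 = -4.059362
x = r cos θ + √(L² − h²) = 32.514362 + √(73441.0 − 16.4784) = 32.514362 + 270.969595 = 303.483957

303.4840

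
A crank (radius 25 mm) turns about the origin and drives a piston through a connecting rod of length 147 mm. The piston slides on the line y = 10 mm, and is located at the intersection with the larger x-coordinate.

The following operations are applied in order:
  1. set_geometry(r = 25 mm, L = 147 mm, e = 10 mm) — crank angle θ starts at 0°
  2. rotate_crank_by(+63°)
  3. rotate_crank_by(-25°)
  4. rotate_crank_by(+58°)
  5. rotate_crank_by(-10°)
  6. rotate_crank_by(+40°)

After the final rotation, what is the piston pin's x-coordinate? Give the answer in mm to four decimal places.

set_geometry: r = 25 mm, L = 147 mm, e = 10 mm; θ ← 0°
rotate_crank_by(+63°): θ ← 0° +63° = 63°
rotate_crank_by(-25°): θ ← 63° -25° = 38°
rotate_crank_by(+58°): θ ← 38° +58° = 96°
rotate_crank_by(-10°): θ ← 96° -10° = 86°
rotate_crank_by(+40°): θ ← 86° +40° = 126°
crank pin P = (r cos θ, r sin θ) = (-14.694631, 20.225425)
h = r sin θ − e = 20.225425 − 10 = 10.225425
x = r cos θ + √(L² − h²) = -14.694631 + √(21609.0 − 104.5593) = -14.694631 + 146.643925 = 131.949294

131.9493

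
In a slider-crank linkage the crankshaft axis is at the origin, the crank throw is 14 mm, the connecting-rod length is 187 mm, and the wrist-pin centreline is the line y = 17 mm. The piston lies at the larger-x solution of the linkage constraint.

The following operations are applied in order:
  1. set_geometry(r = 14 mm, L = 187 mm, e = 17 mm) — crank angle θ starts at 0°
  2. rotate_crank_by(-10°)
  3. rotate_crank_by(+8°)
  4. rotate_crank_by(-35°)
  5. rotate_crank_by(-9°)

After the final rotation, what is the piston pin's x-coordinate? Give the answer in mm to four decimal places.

set_geometry: r = 14 mm, L = 187 mm, e = 17 mm; θ ← 0°
rotate_crank_by(-10°): θ ← 0° -10° = -10°
rotate_crank_by(+8°): θ ← -10° +8° = -2°
rotate_crank_by(-35°): θ ← -2° -35° = -37°
rotate_crank_by(-9°): θ ← -37° -9° = -46°
crank pin P = (r cos θ, r sin θ) = (9.725217, -10.070757)
h = r sin θ − e = -10.070757 − 17 = -27.070757
x = r cos θ + √(L² − h²) = 9.725217 + √(34969.0 − 732.8259) = 9.725217 + 185.030198 = 194.755415

194.7554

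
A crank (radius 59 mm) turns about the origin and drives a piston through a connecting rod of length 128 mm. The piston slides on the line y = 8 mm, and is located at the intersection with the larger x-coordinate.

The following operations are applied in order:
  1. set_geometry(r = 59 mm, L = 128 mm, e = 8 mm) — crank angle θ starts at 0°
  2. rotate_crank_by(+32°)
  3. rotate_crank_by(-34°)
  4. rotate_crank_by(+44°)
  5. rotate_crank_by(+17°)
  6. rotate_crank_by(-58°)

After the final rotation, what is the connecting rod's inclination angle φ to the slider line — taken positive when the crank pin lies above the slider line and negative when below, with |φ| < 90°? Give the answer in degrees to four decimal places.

-3.1216

set_geometry: r = 59 mm, L = 128 mm, e = 8 mm; θ ← 0°
rotate_crank_by(+32°): θ ← 0° +32° = 32°
rotate_crank_by(-34°): θ ← 32° -34° = -2°
rotate_crank_by(+44°): θ ← -2° +44° = 42°
rotate_crank_by(+17°): θ ← 42° +17° = 59°
rotate_crank_by(-58°): θ ← 59° -58° = 1°
crank pin P = (r cos θ, r sin θ) = (58.991014, 1.029692)
h = r sin θ − e = 1.029692 − 8 = -6.970308
sin φ = h / L = -6.970308 / 128 = -0.05445553
φ = arcsin(-0.05445553) = -3.121616°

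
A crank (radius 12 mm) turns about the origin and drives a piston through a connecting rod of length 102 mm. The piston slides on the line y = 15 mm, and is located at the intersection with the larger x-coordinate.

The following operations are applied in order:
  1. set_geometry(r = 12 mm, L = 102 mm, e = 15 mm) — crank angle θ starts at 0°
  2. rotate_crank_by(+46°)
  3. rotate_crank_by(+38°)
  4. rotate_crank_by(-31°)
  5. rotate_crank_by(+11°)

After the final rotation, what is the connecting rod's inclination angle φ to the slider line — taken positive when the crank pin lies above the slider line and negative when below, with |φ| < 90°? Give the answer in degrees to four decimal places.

-2.3680

set_geometry: r = 12 mm, L = 102 mm, e = 15 mm; θ ← 0°
rotate_crank_by(+46°): θ ← 0° +46° = 46°
rotate_crank_by(+38°): θ ← 46° +38° = 84°
rotate_crank_by(-31°): θ ← 84° -31° = 53°
rotate_crank_by(+11°): θ ← 53° +11° = 64°
crank pin P = (r cos θ, r sin θ) = (5.260454, 10.785529)
h = r sin θ − e = 10.785529 − 15 = -4.214471
sin φ = h / L = -4.214471 / 102 = -0.04131835
φ = arcsin(-0.04131835) = -2.368041°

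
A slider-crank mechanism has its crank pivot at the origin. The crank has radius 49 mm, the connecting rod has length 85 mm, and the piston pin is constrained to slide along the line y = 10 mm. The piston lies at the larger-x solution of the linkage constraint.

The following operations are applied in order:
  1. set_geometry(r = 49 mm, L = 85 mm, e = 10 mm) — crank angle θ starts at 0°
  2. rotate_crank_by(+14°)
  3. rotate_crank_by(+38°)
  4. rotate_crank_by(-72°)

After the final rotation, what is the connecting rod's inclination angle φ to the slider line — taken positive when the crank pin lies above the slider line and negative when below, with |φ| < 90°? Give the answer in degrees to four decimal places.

set_geometry: r = 49 mm, L = 85 mm, e = 10 mm; θ ← 0°
rotate_crank_by(+14°): θ ← 0° +14° = 14°
rotate_crank_by(+38°): θ ← 14° +38° = 52°
rotate_crank_by(-72°): θ ← 52° -72° = -20°
crank pin P = (r cos θ, r sin θ) = (46.044938, -16.758987)
h = r sin θ − e = -16.758987 − 10 = -26.758987
sin φ = h / L = -26.758987 / 85 = -0.31481161
φ = arcsin(-0.31481161) = -18.349441°

-18.3494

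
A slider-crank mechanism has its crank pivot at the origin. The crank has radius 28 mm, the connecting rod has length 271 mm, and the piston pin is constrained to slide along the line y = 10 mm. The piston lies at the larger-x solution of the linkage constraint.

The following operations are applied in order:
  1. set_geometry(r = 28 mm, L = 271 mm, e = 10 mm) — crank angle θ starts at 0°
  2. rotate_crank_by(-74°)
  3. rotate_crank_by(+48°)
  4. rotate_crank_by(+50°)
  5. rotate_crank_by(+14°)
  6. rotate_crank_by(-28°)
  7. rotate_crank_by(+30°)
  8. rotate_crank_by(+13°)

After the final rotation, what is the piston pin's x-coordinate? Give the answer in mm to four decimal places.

287.5687

set_geometry: r = 28 mm, L = 271 mm, e = 10 mm; θ ← 0°
rotate_crank_by(-74°): θ ← 0° -74° = -74°
rotate_crank_by(+48°): θ ← -74° +48° = -26°
rotate_crank_by(+50°): θ ← -26° +50° = 24°
rotate_crank_by(+14°): θ ← 24° +14° = 38°
rotate_crank_by(-28°): θ ← 38° -28° = 10°
rotate_crank_by(+30°): θ ← 10° +30° = 40°
rotate_crank_by(+13°): θ ← 40° +13° = 53°
crank pin P = (r cos θ, r sin θ) = (16.850821, 22.361794)
h = r sin θ − e = 22.361794 − 10 = 12.361794
x = r cos θ + √(L² − h²) = 16.850821 + √(73441.0 − 152.8140) = 16.850821 + 270.717909 = 287.568729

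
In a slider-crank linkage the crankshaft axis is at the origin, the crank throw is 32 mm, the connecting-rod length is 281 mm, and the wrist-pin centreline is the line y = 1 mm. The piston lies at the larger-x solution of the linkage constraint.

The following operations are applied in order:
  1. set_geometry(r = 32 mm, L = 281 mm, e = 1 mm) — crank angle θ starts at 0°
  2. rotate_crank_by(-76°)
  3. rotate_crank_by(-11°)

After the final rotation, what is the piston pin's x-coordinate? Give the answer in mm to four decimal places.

set_geometry: r = 32 mm, L = 281 mm, e = 1 mm; θ ← 0°
rotate_crank_by(-76°): θ ← 0° -76° = -76°
rotate_crank_by(-11°): θ ← -76° -11° = -87°
crank pin P = (r cos θ, r sin θ) = (1.674751, -31.956145)
h = r sin θ − e = -31.956145 − 1 = -32.956145
x = r cos θ + √(L² − h²) = 1.674751 + √(78961.0 − 1086.1075) = 1.674751 + 279.060733 = 280.735483

280.7355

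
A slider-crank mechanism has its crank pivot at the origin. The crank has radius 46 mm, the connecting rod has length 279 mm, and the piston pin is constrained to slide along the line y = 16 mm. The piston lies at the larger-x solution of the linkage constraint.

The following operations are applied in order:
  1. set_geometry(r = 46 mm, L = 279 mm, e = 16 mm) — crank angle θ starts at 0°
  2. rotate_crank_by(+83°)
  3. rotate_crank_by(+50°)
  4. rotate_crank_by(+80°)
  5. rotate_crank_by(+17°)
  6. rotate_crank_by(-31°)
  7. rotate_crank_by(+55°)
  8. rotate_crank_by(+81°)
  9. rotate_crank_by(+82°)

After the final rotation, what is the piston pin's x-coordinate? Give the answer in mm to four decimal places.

set_geometry: r = 46 mm, L = 279 mm, e = 16 mm; θ ← 0°
rotate_crank_by(+83°): θ ← 0° +83° = 83°
rotate_crank_by(+50°): θ ← 83° +50° = 133°
rotate_crank_by(+80°): θ ← 133° +80° = 213°
rotate_crank_by(+17°): θ ← 213° +17° = 230°
rotate_crank_by(-31°): θ ← 230° -31° = 199°
rotate_crank_by(+55°): θ ← 199° +55° = 254°
rotate_crank_by(+81°): θ ← 254° +81° = 335°
rotate_crank_by(+82°): θ ← 335° +82° = 417°
crank pin P = (r cos θ, r sin θ) = (25.053396, 38.578846)
h = r sin θ − e = 38.578846 − 16 = 22.578846
x = r cos θ + √(L² − h²) = 25.053396 + √(77841.0 − 509.8043) = 25.053396 + 278.084871 = 303.138267

303.1383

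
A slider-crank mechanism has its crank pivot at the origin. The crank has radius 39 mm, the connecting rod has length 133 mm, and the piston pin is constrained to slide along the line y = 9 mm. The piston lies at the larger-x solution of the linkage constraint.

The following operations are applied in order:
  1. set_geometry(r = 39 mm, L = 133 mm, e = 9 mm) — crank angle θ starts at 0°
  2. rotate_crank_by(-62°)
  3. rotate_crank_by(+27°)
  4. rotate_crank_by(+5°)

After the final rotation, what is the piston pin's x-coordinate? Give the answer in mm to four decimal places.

163.6855

set_geometry: r = 39 mm, L = 133 mm, e = 9 mm; θ ← 0°
rotate_crank_by(-62°): θ ← 0° -62° = -62°
rotate_crank_by(+27°): θ ← -62° +27° = -35°
rotate_crank_by(+5°): θ ← -35° +5° = -30°
crank pin P = (r cos θ, r sin θ) = (33.774991, -19.500000)
h = r sin θ − e = -19.500000 − 9 = -28.500000
x = r cos θ + √(L² − h²) = 33.774991 + √(17689.0 − 812.2500) = 33.774991 + 129.910546 = 163.685537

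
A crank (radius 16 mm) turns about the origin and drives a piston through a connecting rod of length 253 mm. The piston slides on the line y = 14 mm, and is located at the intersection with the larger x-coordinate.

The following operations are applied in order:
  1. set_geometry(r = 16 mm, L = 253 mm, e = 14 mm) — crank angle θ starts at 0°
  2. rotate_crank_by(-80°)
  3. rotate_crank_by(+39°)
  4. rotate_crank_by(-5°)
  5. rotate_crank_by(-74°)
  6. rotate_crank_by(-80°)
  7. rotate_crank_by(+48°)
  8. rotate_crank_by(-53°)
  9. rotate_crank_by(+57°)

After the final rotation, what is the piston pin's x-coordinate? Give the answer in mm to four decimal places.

238.4307

set_geometry: r = 16 mm, L = 253 mm, e = 14 mm; θ ← 0°
rotate_crank_by(-80°): θ ← 0° -80° = -80°
rotate_crank_by(+39°): θ ← -80° +39° = -41°
rotate_crank_by(-5°): θ ← -41° -5° = -46°
rotate_crank_by(-74°): θ ← -46° -74° = -120°
rotate_crank_by(-80°): θ ← -120° -80° = -200°
rotate_crank_by(+48°): θ ← -200° +48° = -152°
rotate_crank_by(-53°): θ ← -152° -53° = -205°
rotate_crank_by(+57°): θ ← -205° +57° = -148°
crank pin P = (r cos θ, r sin θ) = (-13.568770, -8.478708)
h = r sin θ − e = -8.478708 − 14 = -22.478708
x = r cos θ + √(L² − h²) = -13.568770 + √(64009.0 − 505.2923) = -13.568770 + 251.999420 = 238.430650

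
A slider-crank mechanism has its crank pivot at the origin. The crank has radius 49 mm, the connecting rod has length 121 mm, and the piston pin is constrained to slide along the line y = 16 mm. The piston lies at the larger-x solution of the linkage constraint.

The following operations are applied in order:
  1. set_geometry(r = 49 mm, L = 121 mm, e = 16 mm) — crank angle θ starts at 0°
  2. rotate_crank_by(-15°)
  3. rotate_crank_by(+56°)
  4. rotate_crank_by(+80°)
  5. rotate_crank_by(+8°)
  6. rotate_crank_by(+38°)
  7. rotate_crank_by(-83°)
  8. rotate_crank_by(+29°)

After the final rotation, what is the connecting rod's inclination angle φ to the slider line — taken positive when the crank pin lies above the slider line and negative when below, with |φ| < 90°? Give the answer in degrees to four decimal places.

13.9181

set_geometry: r = 49 mm, L = 121 mm, e = 16 mm; θ ← 0°
rotate_crank_by(-15°): θ ← 0° -15° = -15°
rotate_crank_by(+56°): θ ← -15° +56° = 41°
rotate_crank_by(+80°): θ ← 41° +80° = 121°
rotate_crank_by(+8°): θ ← 121° +8° = 129°
rotate_crank_by(+38°): θ ← 129° +38° = 167°
rotate_crank_by(-83°): θ ← 167° -83° = 84°
rotate_crank_by(+29°): θ ← 84° +29° = 113°
crank pin P = (r cos θ, r sin θ) = (-19.145825, 45.104738)
h = r sin θ − e = 45.104738 − 16 = 29.104738
sin φ = h / L = 29.104738 / 121 = 0.24053502
φ = arcsin(0.24053502) = 13.918120°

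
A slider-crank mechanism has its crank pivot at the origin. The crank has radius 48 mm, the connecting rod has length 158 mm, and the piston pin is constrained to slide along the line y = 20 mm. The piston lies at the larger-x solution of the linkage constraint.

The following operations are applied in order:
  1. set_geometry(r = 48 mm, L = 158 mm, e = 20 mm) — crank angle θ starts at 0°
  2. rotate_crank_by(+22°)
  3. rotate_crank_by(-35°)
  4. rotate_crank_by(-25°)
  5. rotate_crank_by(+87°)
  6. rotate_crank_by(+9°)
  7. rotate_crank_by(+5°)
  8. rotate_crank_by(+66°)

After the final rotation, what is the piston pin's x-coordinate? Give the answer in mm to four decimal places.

126.8423

set_geometry: r = 48 mm, L = 158 mm, e = 20 mm; θ ← 0°
rotate_crank_by(+22°): θ ← 0° +22° = 22°
rotate_crank_by(-35°): θ ← 22° -35° = -13°
rotate_crank_by(-25°): θ ← -13° -25° = -38°
rotate_crank_by(+87°): θ ← -38° +87° = 49°
rotate_crank_by(+9°): θ ← 49° +9° = 58°
rotate_crank_by(+5°): θ ← 58° +5° = 63°
rotate_crank_by(+66°): θ ← 63° +66° = 129°
crank pin P = (r cos θ, r sin θ) = (-30.207379, 37.303006)
h = r sin θ − e = 37.303006 − 20 = 17.303006
x = r cos θ + √(L² − h²) = -30.207379 + √(24964.0 − 299.3940) = -30.207379 + 157.049693 = 126.842314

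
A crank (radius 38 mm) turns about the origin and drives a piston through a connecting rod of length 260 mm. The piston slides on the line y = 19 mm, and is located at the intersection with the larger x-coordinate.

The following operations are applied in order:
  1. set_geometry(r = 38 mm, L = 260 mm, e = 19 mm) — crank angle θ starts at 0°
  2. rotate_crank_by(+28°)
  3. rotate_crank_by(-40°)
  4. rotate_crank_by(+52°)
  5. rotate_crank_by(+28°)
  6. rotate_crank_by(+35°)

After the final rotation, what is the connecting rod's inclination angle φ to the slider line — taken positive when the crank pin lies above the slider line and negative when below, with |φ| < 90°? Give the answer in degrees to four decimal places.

set_geometry: r = 38 mm, L = 260 mm, e = 19 mm; θ ← 0°
rotate_crank_by(+28°): θ ← 0° +28° = 28°
rotate_crank_by(-40°): θ ← 28° -40° = -12°
rotate_crank_by(+52°): θ ← -12° +52° = 40°
rotate_crank_by(+28°): θ ← 40° +28° = 68°
rotate_crank_by(+35°): θ ← 68° +35° = 103°
crank pin P = (r cos θ, r sin θ) = (-8.548140, 37.026062)
h = r sin θ − e = 37.026062 − 19 = 18.026062
sin φ = h / L = 18.026062 / 260 = 0.06933101
φ = arcsin(0.06933101) = 3.975564°

3.9756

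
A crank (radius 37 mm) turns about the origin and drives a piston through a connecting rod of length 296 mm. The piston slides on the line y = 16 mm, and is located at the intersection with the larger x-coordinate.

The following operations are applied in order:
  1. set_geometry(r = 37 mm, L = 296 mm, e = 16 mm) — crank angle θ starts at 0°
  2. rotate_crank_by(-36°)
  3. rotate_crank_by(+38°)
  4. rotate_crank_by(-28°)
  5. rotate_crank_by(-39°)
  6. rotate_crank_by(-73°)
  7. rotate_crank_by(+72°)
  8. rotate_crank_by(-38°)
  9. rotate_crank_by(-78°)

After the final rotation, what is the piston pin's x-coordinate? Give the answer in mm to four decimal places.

set_geometry: r = 37 mm, L = 296 mm, e = 16 mm; θ ← 0°
rotate_crank_by(-36°): θ ← 0° -36° = -36°
rotate_crank_by(+38°): θ ← -36° +38° = 2°
rotate_crank_by(-28°): θ ← 2° -28° = -26°
rotate_crank_by(-39°): θ ← -26° -39° = -65°
rotate_crank_by(-73°): θ ← -65° -73° = -138°
rotate_crank_by(+72°): θ ← -138° +72° = -66°
rotate_crank_by(-38°): θ ← -66° -38° = -104°
rotate_crank_by(-78°): θ ← -104° -78° = -182°
crank pin P = (r cos θ, r sin θ) = (-36.977461, 1.291281)
h = r sin θ − e = 1.291281 − 16 = -14.708719
x = r cos θ + √(L² − h²) = -36.977461 + √(87616.0 − 216.3464) = -36.977461 + 295.634324 = 258.656864

258.6569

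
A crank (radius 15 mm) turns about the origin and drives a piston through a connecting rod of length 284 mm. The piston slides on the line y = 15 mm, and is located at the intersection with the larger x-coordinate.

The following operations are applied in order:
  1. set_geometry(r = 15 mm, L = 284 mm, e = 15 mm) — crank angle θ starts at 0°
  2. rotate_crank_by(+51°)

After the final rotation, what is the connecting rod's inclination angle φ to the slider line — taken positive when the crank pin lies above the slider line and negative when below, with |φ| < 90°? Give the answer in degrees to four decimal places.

-0.6744

set_geometry: r = 15 mm, L = 284 mm, e = 15 mm; θ ← 0°
rotate_crank_by(+51°): θ ← 0° +51° = 51°
crank pin P = (r cos θ, r sin θ) = (9.439806, 11.657189)
h = r sin θ − e = 11.657189 − 15 = -3.342811
sin φ = h / L = -3.342811 / 284 = -0.01177046
φ = arcsin(-0.01177046) = -0.674413°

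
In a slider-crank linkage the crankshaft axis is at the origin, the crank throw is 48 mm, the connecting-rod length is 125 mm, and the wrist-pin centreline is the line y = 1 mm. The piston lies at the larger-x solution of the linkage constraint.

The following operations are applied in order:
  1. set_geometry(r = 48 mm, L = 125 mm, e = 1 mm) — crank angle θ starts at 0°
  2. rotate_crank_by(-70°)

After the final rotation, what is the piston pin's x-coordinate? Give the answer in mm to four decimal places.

set_geometry: r = 48 mm, L = 125 mm, e = 1 mm; θ ← 0°
rotate_crank_by(-70°): θ ← 0° -70° = -70°
crank pin P = (r cos θ, r sin θ) = (16.416967, -45.105246)
h = r sin θ − e = -45.105246 − 1 = -46.105246
x = r cos θ + √(L² − h²) = 16.416967 + √(15625.0 − 2125.6937) = 16.416967 + 116.186515 = 132.603482

132.6035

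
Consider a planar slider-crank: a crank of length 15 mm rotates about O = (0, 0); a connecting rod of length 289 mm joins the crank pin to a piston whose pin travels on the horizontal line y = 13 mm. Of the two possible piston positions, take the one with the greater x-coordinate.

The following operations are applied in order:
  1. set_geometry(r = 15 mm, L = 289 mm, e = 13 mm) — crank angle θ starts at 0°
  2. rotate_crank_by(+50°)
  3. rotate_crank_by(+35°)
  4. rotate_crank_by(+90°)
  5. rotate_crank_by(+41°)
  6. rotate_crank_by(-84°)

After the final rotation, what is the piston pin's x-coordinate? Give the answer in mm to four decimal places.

278.9571

set_geometry: r = 15 mm, L = 289 mm, e = 13 mm; θ ← 0°
rotate_crank_by(+50°): θ ← 0° +50° = 50°
rotate_crank_by(+35°): θ ← 50° +35° = 85°
rotate_crank_by(+90°): θ ← 85° +90° = 175°
rotate_crank_by(+41°): θ ← 175° +41° = 216°
rotate_crank_by(-84°): θ ← 216° -84° = 132°
crank pin P = (r cos θ, r sin θ) = (-10.036959, 11.147172)
h = r sin θ − e = 11.147172 − 13 = -1.852828
x = r cos θ + √(L² − h²) = -10.036959 + √(83521.0 − 3.4330) = -10.036959 + 288.994061 = 278.957101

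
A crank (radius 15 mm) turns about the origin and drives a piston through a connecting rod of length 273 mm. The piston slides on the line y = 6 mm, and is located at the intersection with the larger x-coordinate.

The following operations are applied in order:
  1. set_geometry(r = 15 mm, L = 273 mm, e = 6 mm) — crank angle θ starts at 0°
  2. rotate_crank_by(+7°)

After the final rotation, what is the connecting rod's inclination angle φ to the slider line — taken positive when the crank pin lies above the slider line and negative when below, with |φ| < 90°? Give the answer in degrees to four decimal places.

set_geometry: r = 15 mm, L = 273 mm, e = 6 mm; θ ← 0°
rotate_crank_by(+7°): θ ← 0° +7° = 7°
crank pin P = (r cos θ, r sin θ) = (14.888192, 1.828040)
h = r sin θ − e = 1.828040 − 6 = -4.171960
sin φ = h / L = -4.171960 / 273 = -0.01528190
φ = arcsin(-0.01528190) = -0.875623°

-0.8756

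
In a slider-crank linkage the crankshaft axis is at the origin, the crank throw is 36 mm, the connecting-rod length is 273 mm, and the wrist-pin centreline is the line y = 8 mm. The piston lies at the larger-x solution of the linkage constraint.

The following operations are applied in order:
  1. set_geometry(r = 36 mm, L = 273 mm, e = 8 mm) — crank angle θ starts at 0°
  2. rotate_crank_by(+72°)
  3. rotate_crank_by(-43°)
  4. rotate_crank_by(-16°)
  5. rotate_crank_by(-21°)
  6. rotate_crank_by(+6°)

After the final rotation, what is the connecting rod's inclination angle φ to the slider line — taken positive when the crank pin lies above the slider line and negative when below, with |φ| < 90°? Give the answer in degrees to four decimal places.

set_geometry: r = 36 mm, L = 273 mm, e = 8 mm; θ ← 0°
rotate_crank_by(+72°): θ ← 0° +72° = 72°
rotate_crank_by(-43°): θ ← 72° -43° = 29°
rotate_crank_by(-16°): θ ← 29° -16° = 13°
rotate_crank_by(-21°): θ ← 13° -21° = -8°
rotate_crank_by(+6°): θ ← -8° +6° = -2°
crank pin P = (r cos θ, r sin θ) = (35.978070, -1.256382)
h = r sin θ − e = -1.256382 − 8 = -9.256382
sin φ = h / L = -9.256382 / 273 = -0.03390616
φ = arcsin(-0.03390616) = -1.943052°

-1.9431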